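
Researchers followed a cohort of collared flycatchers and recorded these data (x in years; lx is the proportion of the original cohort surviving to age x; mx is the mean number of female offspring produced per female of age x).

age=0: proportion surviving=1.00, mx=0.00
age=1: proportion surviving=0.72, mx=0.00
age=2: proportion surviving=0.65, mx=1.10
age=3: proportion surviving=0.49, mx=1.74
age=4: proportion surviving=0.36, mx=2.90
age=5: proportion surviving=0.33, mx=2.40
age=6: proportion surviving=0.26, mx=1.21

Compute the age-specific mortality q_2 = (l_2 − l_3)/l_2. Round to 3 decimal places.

q_2 = (l_2 − l_3) / l_2 = (0.65 − 0.49) / 0.65
     = 0.16 / 0.65 = 0.246154… → 0.246

0.246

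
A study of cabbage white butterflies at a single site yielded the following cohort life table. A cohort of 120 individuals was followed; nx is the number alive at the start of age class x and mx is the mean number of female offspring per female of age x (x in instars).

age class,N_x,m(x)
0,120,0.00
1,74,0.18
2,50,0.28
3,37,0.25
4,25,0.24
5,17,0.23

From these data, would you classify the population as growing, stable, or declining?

lx = nx/n0 = nx/120: 1, 0.61667…, 0.41667…, 0.30833…, 0.20833…, 0.14167…
R0 = Σ lx·mx = 0 + 0.111… + 0.116667… + 0.077083… + 0.05… + 0.032583… = 0.387333…
R0 < 1, so the population is declining.

declining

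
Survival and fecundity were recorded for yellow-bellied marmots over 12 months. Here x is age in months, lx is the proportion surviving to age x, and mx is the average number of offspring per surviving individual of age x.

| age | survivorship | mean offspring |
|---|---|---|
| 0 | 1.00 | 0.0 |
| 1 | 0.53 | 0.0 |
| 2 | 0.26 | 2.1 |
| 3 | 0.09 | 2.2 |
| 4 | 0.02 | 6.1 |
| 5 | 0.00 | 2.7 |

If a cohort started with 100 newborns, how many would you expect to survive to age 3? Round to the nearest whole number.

Expected survivors = N0 · l_3 = 100 × 0.09 = 9 → 9

9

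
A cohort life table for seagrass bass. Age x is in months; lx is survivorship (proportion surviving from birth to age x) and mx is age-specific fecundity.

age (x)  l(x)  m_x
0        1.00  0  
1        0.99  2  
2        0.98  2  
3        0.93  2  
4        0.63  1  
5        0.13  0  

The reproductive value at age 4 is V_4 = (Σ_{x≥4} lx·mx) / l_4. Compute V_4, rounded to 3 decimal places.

1.000

lx·mx for x ≥ 4: 0.63, 0 → sum = 0.63
V_4 = 0.63 / l_4 = 0.63 / 0.63 = 1 → 1.000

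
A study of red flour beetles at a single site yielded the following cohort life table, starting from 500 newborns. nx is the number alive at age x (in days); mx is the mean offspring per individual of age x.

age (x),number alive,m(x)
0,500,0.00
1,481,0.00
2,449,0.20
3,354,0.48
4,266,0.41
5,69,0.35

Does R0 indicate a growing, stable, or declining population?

lx = nx/n0 = nx/500: 1, 0.962, 0.898, 0.708, 0.532, 0.138
R0 = Σ lx·mx = 0 + 0 + 0.1796 + 0.33984 + 0.21812 + 0.0483 = 0.78586
R0 < 1, so the population is declining.

declining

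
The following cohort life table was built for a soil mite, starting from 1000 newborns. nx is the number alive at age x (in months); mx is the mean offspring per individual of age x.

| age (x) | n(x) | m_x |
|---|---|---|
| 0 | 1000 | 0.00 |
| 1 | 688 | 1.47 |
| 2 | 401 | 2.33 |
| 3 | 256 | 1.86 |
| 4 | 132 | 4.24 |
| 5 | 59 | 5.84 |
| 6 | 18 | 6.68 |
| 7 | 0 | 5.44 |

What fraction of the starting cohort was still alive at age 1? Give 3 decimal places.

l_1 = n_1/n_0 = 688/1000 = 0.688 → 0.688

0.688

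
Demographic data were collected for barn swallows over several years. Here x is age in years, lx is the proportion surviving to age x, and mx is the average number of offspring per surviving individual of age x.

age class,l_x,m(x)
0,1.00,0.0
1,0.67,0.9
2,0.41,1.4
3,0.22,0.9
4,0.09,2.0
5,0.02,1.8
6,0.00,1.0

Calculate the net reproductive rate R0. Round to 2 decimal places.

lx·mx by age: 0, 0.603, 0.574, 0.198, 0.18, 0.036, 0
R0 = Σ lx·mx = 1.591 → 1.59

1.59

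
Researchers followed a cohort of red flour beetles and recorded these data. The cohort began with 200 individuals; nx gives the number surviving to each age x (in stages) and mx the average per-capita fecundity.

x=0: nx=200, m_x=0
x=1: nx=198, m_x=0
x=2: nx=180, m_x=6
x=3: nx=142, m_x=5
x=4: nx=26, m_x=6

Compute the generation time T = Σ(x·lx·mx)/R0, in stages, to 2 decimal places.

lx = nx/n0 = nx/200: 1, 0.99, 0.9, 0.71, 0.13
lx·mx: 0, 0, 5.4, 3.55, 0.78 → R0 = 9.73
x·lx·mx: 0, 0, 10.8, 10.65, 3.12 → Σ = 24.57
T = 24.57 / 9.73 = 2.52518… → 2.53

2.53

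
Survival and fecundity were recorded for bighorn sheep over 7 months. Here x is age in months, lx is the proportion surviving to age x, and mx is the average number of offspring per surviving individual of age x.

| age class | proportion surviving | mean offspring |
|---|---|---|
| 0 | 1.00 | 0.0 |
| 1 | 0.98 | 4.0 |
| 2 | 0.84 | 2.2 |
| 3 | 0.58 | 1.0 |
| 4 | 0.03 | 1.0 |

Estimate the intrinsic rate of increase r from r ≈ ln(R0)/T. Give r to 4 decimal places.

R0 = Σ lx·mx = 0 + 3.92 + 1.848 + 0.58 + 0.03 = 6.378
Σ x·lx·mx = 9.476; T = 9.476/6.378 = 1.48573…
r ≈ ln(R0)/T = ln(6.378)/1.48573… = 1.247099… → 1.2471

1.2471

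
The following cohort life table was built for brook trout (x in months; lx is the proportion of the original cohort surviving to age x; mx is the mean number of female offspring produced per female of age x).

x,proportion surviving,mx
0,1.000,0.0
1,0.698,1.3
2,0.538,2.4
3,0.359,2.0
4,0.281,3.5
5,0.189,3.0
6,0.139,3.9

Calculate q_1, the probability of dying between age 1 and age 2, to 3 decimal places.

q_1 = (l_1 − l_2) / l_1 = (0.698 − 0.538) / 0.698
     = 0.16 / 0.698 = 0.229226… → 0.229

0.229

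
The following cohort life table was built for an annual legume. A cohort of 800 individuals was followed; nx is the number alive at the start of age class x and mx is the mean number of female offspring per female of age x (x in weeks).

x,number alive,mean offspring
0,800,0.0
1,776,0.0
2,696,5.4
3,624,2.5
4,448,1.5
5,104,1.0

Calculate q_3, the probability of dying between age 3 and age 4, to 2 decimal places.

0.28

lx = nx/n0 = nx/800: 1, 0.97, 0.87, 0.78, 0.56, 0.13
q_3 = (l_3 − l_4) / l_3 = (0.78 − 0.56) / 0.78
     = 0.22 / 0.78 = 0.282051… → 0.28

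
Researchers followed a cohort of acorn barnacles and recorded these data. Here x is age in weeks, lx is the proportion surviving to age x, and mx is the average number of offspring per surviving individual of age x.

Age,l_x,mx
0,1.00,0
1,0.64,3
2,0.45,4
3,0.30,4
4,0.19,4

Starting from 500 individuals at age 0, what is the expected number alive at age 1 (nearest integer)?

Expected survivors = N0 · l_1 = 500 × 0.64 = 320 → 320

320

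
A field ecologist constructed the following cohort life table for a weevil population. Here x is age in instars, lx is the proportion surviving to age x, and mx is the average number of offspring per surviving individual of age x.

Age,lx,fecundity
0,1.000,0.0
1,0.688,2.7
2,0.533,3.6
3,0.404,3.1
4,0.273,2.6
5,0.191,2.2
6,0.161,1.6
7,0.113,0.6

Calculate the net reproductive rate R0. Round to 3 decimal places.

6.484

lx·mx by age: 0, 1.8576, 1.9188, 1.2524, 0.7098, 0.4202, 0.2576, 0.0678
R0 = Σ lx·mx = 6.4842 → 6.484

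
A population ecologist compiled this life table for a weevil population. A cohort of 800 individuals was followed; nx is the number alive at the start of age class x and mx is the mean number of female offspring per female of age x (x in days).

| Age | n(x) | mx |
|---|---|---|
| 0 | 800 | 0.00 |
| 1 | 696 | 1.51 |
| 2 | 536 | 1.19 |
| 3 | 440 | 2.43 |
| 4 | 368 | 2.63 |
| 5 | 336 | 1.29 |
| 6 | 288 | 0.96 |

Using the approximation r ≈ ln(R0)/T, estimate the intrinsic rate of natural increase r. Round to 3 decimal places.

lx = nx/n0 = nx/800: 1, 0.87, 0.67, 0.55, 0.46, 0.42, 0.36
R0 = Σ lx·mx = 0 + 1.3137 + 0.7973 + 1.3365 + 1.2098 + 0.5418 + 0.3456 = 5.5447
Σ x·lx·mx = 16.5396; T = 16.5396/5.5447 = 2.98296…
r ≈ ln(R0)/T = ln(5.5447)/2.98296… = 0.57421… → 0.574

0.574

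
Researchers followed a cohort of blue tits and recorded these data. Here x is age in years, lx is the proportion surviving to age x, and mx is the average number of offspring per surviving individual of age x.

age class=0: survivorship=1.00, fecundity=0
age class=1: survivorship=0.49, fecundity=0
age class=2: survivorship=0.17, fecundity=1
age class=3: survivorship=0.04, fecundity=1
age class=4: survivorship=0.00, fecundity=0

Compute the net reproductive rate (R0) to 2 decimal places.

lx·mx by age: 0, 0, 0.17, 0.04, 0
R0 = Σ lx·mx = 0.21 → 0.21

0.21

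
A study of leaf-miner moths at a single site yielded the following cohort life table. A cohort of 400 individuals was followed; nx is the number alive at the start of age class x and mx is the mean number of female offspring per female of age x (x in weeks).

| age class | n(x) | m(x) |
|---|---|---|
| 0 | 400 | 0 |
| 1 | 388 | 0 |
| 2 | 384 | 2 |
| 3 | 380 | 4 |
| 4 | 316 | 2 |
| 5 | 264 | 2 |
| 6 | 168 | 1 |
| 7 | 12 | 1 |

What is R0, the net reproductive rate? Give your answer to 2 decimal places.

9.07

lx = nx/n0 = nx/400: 1, 0.97, 0.96, 0.95, 0.79, 0.66, 0.42, 0.03
lx·mx by age: 0, 0, 1.92, 3.8, 1.58, 1.32, 0.42, 0.03
R0 = Σ lx·mx = 9.07 → 9.07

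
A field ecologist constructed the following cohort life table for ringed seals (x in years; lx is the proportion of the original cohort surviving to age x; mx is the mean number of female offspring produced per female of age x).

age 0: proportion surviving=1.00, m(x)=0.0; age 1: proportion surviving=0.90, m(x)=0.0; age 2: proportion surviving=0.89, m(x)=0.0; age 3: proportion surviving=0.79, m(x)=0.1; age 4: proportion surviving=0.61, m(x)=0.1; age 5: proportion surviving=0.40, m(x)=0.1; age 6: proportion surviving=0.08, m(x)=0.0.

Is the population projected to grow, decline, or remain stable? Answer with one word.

declining

R0 = Σ lx·mx = 0 + 0 + 0 + 0.079 + 0.061 + 0.04 + 0 = 0.18
R0 < 1, so the population is declining.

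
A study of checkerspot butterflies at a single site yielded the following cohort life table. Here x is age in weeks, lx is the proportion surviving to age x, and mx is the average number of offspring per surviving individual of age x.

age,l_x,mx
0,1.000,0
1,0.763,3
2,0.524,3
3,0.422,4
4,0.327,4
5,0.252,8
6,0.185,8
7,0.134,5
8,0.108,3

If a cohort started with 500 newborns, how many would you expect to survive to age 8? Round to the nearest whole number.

Expected survivors = N0 · l_8 = 500 × 0.108 = 54 → 54

54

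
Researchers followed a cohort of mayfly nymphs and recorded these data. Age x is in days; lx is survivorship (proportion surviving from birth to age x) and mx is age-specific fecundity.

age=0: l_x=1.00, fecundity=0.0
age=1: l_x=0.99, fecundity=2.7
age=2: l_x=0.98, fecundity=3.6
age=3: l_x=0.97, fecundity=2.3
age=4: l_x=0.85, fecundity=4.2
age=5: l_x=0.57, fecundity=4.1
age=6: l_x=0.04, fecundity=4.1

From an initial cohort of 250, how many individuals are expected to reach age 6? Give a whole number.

10

Expected survivors = N0 · l_6 = 250 × 0.04 = 10 → 10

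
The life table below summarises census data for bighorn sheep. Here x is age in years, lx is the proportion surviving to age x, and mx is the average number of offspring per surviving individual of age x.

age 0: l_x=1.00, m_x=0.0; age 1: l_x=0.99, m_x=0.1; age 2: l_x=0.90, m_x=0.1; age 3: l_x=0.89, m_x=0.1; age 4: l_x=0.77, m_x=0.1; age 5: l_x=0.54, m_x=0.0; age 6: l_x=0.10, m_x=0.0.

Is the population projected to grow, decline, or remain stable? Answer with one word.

declining

R0 = Σ lx·mx = 0 + 0.099 + 0.09 + 0.089 + 0.077 + 0 + 0 = 0.355
R0 < 1, so the population is declining.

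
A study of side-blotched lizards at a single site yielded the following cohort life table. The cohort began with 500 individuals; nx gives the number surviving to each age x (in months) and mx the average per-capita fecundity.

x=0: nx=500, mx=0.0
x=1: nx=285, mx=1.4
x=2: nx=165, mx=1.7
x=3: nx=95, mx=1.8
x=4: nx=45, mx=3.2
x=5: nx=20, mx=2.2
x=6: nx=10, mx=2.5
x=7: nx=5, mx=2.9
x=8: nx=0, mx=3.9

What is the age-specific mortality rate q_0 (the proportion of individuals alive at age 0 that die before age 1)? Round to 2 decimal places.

lx = nx/n0 = nx/500: 1, 0.57, 0.33, 0.19, 0.09, 0.04, 0.02, 0.01, 0
q_0 = (l_0 − l_1) / l_0 = (1 − 0.57) / 1
     = 0.43 / 1 = 0.43 → 0.43

0.43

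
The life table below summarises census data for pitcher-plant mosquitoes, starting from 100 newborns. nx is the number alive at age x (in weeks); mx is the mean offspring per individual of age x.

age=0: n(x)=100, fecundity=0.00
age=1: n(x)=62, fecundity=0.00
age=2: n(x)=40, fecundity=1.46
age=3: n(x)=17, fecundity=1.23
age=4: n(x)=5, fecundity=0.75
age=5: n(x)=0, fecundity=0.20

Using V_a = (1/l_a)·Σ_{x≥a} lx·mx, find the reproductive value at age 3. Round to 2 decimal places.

lx = nx/n0 = nx/100: 1, 0.62, 0.4, 0.17, 0.05, 0
lx·mx for x ≥ 3: 0.2091, 0.0375, 0 → sum = 0.2466
V_3 = 0.2466 / l_3 = 0.2466 / 0.17 = 1.450588… → 1.45

1.45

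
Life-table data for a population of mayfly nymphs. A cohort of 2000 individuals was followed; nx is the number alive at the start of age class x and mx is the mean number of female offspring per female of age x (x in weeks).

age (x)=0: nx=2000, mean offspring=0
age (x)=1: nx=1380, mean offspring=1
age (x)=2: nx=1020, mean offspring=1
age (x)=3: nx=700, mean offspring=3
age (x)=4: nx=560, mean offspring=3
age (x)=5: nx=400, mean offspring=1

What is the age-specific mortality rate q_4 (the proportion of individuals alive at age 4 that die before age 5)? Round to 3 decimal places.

lx = nx/n0 = nx/2000: 1, 0.69, 0.51, 0.35, 0.28, 0.2
q_4 = (l_4 − l_5) / l_4 = (0.28 − 0.2) / 0.28
     = 0.08 / 0.28 = 0.285714… → 0.286

0.286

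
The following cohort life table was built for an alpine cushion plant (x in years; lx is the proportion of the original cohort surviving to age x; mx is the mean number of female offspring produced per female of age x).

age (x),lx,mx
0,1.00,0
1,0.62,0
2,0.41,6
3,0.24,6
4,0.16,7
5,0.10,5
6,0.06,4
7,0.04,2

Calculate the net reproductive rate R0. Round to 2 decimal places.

lx·mx by age: 0, 0, 2.46, 1.44, 1.12, 0.5, 0.24, 0.08
R0 = Σ lx·mx = 5.84 → 5.84

5.84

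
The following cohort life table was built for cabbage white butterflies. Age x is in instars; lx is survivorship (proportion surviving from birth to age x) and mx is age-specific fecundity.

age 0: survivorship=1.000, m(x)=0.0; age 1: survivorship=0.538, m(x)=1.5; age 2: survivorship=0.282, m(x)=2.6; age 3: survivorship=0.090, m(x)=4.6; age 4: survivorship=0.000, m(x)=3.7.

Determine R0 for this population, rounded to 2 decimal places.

1.95

lx·mx by age: 0, 0.807, 0.7332, 0.414, 0
R0 = Σ lx·mx = 1.9542 → 1.95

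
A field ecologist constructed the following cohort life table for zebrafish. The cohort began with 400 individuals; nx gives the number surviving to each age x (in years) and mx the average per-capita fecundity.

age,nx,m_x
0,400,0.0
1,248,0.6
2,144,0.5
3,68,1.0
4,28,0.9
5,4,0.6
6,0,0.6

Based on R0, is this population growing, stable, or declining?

declining

lx = nx/n0 = nx/400: 1, 0.62, 0.36, 0.17, 0.07, 0.01, 0
R0 = Σ lx·mx = 0 + 0.372 + 0.18 + 0.17 + 0.063 + 0.006 + 0 = 0.791
R0 < 1, so the population is declining.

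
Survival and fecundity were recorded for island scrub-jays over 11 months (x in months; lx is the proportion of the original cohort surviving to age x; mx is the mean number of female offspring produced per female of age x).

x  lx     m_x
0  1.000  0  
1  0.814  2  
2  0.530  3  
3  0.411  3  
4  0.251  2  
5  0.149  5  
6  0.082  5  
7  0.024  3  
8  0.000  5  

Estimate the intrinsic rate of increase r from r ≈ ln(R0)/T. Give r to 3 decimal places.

0.654

R0 = Σ lx·mx = 0 + 1.628 + 1.59 + 1.233 + 0.502 + 0.745 + 0.41 + 0.072 + 0 = 6.18
Σ x·lx·mx = 17.204; T = 17.204/6.18 = 2.78382…
r ≈ ln(R0)/T = ln(6.18)/2.78382… = 0.65425… → 0.654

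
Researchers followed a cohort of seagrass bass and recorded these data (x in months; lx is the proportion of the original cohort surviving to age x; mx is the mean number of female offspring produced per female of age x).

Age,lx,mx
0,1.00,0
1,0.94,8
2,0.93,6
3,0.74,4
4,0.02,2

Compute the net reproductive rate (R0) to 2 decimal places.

16.10

lx·mx by age: 0, 7.52, 5.58, 2.96, 0.04
R0 = Σ lx·mx = 16.1 → 16.10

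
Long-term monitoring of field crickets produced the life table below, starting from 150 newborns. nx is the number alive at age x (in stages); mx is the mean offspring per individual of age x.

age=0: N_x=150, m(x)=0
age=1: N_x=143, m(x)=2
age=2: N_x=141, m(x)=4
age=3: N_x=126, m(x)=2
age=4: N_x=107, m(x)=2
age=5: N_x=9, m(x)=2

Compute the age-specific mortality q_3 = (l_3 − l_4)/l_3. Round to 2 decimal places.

lx = nx/n0 = nx/150: 1, 0.95333…, 0.94, 0.84, 0.71333…, 0.06
q_3 = (l_3 − l_4) / l_3 = (0.84 − 0.713333…) / 0.84
     = 0.126667… / 0.84 = 0.150794… → 0.15

0.15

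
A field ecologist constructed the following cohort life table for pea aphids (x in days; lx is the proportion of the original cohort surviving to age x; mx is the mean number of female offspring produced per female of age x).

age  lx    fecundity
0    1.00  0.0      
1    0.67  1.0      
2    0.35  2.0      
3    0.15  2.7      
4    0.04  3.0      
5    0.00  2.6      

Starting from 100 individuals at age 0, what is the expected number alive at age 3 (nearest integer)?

Expected survivors = N0 · l_3 = 100 × 0.15 = 15 → 15

15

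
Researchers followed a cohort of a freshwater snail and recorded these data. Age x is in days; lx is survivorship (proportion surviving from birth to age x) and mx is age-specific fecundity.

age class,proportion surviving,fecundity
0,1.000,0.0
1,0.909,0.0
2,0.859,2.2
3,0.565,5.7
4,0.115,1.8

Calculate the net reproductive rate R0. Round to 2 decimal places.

5.32

lx·mx by age: 0, 0, 1.8898, 3.2205, 0.207
R0 = Σ lx·mx = 5.3173 → 5.32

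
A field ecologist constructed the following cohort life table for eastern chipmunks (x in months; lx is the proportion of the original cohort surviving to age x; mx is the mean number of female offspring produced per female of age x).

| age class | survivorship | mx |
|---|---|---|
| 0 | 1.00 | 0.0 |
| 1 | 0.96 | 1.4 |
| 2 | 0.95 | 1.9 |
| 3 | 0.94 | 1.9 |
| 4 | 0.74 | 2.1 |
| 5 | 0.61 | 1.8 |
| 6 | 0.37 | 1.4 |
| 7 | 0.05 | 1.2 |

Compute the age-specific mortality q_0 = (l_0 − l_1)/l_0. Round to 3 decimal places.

0.040

q_0 = (l_0 − l_1) / l_0 = (1 − 0.96) / 1
     = 0.04 / 1 = 0.04 → 0.040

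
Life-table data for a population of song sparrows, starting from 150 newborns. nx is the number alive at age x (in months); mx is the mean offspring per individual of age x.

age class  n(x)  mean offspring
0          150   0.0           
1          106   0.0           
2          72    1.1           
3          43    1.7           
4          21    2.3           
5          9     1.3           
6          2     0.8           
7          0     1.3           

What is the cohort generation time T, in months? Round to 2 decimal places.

2.99

lx = nx/n0 = nx/150: 1, 0.70667…, 0.48, 0.28667…, 0.14, 0.06, 0.01333…, 0
lx·mx: 0, 0, 0.528, 0.487333…, 0.322, 0.078, 0.010667…, 0 → R0 = 1.426…
x·lx·mx: 0, 0, 1.056, 1.462…, 1.288, 0.39, 0.064…, 0 → Σ = 4.26…
T = 4.26… / 1.426… = 2.987377… → 2.99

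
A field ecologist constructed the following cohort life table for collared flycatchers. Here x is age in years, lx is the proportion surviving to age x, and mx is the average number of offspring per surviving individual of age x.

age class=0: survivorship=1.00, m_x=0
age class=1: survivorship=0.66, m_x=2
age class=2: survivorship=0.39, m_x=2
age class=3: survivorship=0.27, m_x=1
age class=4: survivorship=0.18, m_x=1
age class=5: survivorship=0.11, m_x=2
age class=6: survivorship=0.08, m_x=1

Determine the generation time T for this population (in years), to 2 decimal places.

lx·mx: 0, 1.32, 0.78, 0.27, 0.18, 0.22, 0.08 → R0 = 2.85
x·lx·mx: 0, 1.32, 1.56, 0.81, 0.72, 1.1, 0.48 → Σ = 5.99
T = 5.99 / 2.85 = 2.101754… → 2.10

2.10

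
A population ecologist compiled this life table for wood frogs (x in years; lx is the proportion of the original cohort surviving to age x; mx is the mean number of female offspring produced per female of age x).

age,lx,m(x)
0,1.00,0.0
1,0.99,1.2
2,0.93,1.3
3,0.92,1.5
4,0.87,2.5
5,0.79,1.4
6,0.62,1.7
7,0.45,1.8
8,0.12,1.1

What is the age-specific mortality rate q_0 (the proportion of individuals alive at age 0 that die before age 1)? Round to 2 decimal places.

0.01

q_0 = (l_0 − l_1) / l_0 = (1 − 0.99) / 1
     = 0.01 / 1 = 0.01 → 0.01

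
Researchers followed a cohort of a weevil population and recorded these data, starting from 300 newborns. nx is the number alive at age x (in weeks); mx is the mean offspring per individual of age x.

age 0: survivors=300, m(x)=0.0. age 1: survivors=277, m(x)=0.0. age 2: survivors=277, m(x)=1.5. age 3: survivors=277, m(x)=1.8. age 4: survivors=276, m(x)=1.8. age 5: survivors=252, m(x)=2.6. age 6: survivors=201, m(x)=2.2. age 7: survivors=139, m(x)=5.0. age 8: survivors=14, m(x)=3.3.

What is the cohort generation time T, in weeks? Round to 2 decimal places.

lx = nx/n0 = nx/300: 1, 0.92333…, 0.92333…, 0.92333…, 0.92, 0.84, 0.67, 0.46333…, 0.04667…
lx·mx: 0, 0, 1.385…, 1.662…, 1.656, 2.184, 1.474, 2.316667…, 0.154… → R0 = 10.831667…
x·lx·mx: 0, 0, 2.77…, 4.986…, 6.624, 10.92, 8.844, 16.216667…, 1.232… → Σ = 51.592667…
T = 51.592667… / 10.831667… = 4.763133… → 4.76

4.76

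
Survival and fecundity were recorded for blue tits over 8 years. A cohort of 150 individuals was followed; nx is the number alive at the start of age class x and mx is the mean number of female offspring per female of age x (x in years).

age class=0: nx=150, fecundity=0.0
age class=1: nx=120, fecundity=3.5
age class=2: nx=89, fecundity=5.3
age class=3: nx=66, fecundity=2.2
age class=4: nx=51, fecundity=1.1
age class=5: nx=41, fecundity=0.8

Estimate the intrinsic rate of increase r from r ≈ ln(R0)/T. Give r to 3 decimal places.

1.037

lx = nx/n0 = nx/150: 1, 0.8, 0.59333…, 0.44, 0.34, 0.27333…
R0 = Σ lx·mx = 0 + 2.8 + 3.14467… + 0.968 + 0.374 + 0.21867… = 7.505333…
Σ x·lx·mx = 14.582667…; T = 14.582667…/7.505333… = 1.94297…
r ≈ ln(R0)/T = ln(7.505333…)/1.94297… = 1.03739… → 1.037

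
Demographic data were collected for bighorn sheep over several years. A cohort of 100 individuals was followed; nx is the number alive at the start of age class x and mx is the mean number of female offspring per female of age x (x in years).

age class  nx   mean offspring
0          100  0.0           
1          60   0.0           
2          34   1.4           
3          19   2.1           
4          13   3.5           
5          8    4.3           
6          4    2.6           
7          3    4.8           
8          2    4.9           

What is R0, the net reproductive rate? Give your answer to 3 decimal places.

2.020

lx = nx/n0 = nx/100: 1, 0.6, 0.34, 0.19, 0.13, 0.08, 0.04, 0.03, 0.02
lx·mx by age: 0, 0, 0.476, 0.399, 0.455, 0.344, 0.104, 0.144, 0.098
R0 = Σ lx·mx = 2.02 → 2.020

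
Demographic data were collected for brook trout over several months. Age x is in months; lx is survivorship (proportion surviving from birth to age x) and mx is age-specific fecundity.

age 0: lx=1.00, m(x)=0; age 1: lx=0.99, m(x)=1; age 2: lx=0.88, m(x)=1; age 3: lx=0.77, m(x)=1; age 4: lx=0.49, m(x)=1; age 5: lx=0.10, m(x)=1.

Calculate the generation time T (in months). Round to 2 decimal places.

lx·mx: 0, 0.99, 0.88, 0.77, 0.49, 0.1 → R0 = 3.23
x·lx·mx: 0, 0.99, 1.76, 2.31, 1.96, 0.5 → Σ = 7.52
T = 7.52 / 3.23 = 2.328173… → 2.33

2.33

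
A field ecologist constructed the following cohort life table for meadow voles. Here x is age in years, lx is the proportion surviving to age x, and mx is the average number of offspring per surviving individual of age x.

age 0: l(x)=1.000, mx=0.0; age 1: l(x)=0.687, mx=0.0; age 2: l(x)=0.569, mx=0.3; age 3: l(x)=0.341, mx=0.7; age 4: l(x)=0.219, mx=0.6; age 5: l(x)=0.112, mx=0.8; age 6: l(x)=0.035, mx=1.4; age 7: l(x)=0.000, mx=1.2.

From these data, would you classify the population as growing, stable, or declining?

R0 = Σ lx·mx = 0 + 0 + 0.1707 + 0.2387 + 0.1314 + 0.0896 + 0.049 + 0 = 0.6794
R0 < 1, so the population is declining.

declining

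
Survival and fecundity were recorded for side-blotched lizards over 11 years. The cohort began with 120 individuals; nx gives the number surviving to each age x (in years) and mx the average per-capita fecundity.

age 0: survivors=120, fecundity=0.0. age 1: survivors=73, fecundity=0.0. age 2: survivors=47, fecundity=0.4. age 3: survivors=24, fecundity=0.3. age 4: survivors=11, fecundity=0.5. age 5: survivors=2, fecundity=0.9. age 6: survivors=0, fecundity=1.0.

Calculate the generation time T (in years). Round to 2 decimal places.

lx = nx/n0 = nx/120: 1, 0.60833…, 0.39167…, 0.2, 0.09167…, 0.01667…, 0
lx·mx: 0, 0, 0.156667…, 0.06, 0.045833…, 0.015…, 0 → R0 = 0.2775…
x·lx·mx: 0, 0, 0.313333…, 0.18, 0.183333…, 0.075…, 0 → Σ = 0.751667…
T = 0.751667… / 0.2775… = 2.708709… → 2.71

2.71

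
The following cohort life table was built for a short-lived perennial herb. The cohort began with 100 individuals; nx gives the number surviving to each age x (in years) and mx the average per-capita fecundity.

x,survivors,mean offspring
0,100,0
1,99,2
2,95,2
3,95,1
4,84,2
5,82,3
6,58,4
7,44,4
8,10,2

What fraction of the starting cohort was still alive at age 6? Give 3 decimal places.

l_6 = n_6/n_0 = 58/100 = 0.58 → 0.580

0.580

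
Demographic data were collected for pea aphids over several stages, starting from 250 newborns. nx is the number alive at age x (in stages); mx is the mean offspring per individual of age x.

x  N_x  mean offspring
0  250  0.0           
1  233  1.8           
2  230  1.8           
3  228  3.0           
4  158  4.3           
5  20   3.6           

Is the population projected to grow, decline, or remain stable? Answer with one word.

growing

lx = nx/n0 = nx/250: 1, 0.932, 0.92, 0.912, 0.632, 0.08
R0 = Σ lx·mx = 0 + 1.6776 + 1.656 + 2.736 + 2.7176 + 0.288 = 9.0752
R0 > 1, so the population is growing.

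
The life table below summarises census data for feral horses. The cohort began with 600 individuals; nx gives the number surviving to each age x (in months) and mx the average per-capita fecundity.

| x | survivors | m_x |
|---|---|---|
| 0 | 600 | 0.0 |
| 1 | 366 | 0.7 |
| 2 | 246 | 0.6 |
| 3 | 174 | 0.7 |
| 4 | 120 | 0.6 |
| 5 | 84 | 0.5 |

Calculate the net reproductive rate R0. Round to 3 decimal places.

1.066

lx = nx/n0 = nx/600: 1, 0.61, 0.41, 0.29, 0.2, 0.14
lx·mx by age: 0, 0.427, 0.246, 0.203, 0.12, 0.07
R0 = Σ lx·mx = 1.066 → 1.066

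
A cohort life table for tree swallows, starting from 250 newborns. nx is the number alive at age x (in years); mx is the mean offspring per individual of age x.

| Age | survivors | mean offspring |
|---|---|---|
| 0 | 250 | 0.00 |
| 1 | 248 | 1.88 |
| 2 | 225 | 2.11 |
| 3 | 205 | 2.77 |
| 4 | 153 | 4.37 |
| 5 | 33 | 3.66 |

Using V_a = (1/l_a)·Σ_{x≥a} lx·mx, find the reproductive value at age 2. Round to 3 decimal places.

lx = nx/n0 = nx/250: 1, 0.992, 0.9, 0.82, 0.612, 0.132
lx·mx for x ≥ 2: 1.899, 2.2714, 2.67444, 0.48312 → sum = 7.32796
V_2 = 7.32796 / l_2 = 7.32796 / 0.9 = 8.142178… → 8.142

8.142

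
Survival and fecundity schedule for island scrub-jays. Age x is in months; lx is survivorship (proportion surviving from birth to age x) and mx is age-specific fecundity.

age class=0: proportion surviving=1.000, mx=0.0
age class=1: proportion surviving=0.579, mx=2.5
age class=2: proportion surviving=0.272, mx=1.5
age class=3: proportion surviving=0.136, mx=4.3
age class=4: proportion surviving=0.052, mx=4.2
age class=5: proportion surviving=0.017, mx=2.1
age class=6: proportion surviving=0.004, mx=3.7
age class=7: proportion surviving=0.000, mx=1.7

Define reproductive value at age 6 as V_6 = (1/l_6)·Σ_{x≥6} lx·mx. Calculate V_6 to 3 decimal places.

lx·mx for x ≥ 6: 0.0148, 0 → sum = 0.0148
V_6 = 0.0148 / l_6 = 0.0148 / 0.004 = 3.7 → 3.700

3.700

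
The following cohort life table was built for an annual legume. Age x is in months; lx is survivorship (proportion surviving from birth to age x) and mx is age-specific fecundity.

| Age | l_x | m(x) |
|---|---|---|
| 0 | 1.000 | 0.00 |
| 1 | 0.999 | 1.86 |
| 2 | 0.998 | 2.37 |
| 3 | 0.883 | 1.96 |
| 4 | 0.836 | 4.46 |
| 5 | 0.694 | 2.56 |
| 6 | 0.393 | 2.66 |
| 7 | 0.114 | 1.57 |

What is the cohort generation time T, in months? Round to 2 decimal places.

lx·mx: 0, 1.85814, 2.36526, 1.73068, 3.72856, 1.77664, 1.04538, 0.17898 → R0 = 12.68364
x·lx·mx: 0, 1.85814, 4.73052, 5.19204, 14.91424, 8.8832, 6.27228, 1.25286 → Σ = 43.10328
T = 43.10328 / 12.68364 = 3.398337… → 3.40

3.40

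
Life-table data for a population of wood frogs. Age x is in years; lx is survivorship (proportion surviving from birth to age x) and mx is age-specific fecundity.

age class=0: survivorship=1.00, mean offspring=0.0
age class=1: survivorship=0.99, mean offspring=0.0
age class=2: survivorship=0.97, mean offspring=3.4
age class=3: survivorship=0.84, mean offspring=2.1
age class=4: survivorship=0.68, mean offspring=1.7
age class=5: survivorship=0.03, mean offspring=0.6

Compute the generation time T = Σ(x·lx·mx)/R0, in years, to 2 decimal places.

lx·mx: 0, 0, 3.298, 1.764, 1.156, 0.018 → R0 = 6.236
x·lx·mx: 0, 0, 6.596, 5.292, 4.624, 0.09 → Σ = 16.602
T = 16.602 / 6.236 = 2.662284… → 2.66

2.66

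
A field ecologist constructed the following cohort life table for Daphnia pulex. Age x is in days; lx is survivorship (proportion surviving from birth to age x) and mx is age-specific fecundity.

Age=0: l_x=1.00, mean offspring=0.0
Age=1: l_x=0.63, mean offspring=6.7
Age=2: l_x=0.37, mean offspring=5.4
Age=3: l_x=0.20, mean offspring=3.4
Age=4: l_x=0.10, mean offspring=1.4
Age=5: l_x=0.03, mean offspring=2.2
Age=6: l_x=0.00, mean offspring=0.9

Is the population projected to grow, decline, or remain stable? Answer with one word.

R0 = Σ lx·mx = 0 + 4.221 + 1.998 + 0.68 + 0.14 + 0.066 + 0 = 7.105
R0 > 1, so the population is growing.

growing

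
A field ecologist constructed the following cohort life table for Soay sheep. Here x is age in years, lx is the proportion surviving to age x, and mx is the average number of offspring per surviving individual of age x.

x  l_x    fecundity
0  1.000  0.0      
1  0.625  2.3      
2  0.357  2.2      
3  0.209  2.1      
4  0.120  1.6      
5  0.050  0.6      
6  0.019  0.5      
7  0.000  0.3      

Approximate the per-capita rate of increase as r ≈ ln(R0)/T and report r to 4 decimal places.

R0 = Σ lx·mx = 0 + 1.4375 + 0.7854 + 0.4389 + 0.192 + 0.03 + 0.0095 + 0 = 2.8933
Σ x·lx·mx = 5.3; T = 5.3/2.8933 = 1.83182…
r ≈ ln(R0)/T = ln(2.8933)/1.83182… = 0.579969… → 0.5800

0.5800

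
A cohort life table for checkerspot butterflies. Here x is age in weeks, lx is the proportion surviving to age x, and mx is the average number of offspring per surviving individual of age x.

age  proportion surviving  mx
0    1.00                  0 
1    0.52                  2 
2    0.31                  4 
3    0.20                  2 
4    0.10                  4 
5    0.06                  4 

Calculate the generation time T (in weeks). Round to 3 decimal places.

2.265

lx·mx: 0, 1.04, 1.24, 0.4, 0.4, 0.24 → R0 = 3.32
x·lx·mx: 0, 1.04, 2.48, 1.2, 1.6, 1.2 → Σ = 7.52
T = 7.52 / 3.32 = 2.26506… → 2.265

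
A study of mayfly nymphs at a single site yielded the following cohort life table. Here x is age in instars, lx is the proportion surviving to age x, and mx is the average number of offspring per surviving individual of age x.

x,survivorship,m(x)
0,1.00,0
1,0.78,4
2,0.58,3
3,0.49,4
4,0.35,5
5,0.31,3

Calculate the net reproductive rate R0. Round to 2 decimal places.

lx·mx by age: 0, 3.12, 1.74, 1.96, 1.75, 0.93
R0 = Σ lx·mx = 9.5 → 9.50

9.50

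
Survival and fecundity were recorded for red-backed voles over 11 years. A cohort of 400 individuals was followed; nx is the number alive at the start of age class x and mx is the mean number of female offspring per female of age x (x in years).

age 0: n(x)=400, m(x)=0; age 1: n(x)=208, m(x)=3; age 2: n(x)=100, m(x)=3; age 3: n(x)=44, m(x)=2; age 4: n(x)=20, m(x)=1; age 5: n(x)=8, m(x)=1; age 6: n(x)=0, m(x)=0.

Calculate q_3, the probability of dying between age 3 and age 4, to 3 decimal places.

lx = nx/n0 = nx/400: 1, 0.52, 0.25, 0.11, 0.05, 0.02, 0
q_3 = (l_3 − l_4) / l_3 = (0.11 − 0.05) / 0.11
     = 0.06 / 0.11 = 0.545455… → 0.545

0.545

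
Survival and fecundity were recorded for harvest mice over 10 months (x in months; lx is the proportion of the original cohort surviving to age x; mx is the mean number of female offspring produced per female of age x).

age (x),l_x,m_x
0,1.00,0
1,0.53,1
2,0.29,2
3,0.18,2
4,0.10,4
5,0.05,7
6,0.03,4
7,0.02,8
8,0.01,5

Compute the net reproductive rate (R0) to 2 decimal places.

lx·mx by age: 0, 0.53, 0.58, 0.36, 0.4, 0.35, 0.12, 0.16, 0.05
R0 = Σ lx·mx = 2.55 → 2.55

2.55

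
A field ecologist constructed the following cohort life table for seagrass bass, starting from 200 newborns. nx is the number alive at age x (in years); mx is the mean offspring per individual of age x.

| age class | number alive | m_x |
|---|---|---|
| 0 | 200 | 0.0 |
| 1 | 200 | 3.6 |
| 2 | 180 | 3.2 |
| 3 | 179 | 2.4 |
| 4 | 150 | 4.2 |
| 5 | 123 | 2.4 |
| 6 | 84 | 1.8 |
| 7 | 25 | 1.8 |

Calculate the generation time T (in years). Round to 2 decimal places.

lx = nx/n0 = nx/200: 1, 1, 0.9, 0.895, 0.75, 0.615, 0.42, 0.125
lx·mx: 0, 3.6, 2.88, 2.148, 3.15, 1.476, 0.756, 0.225 → R0 = 14.235
x·lx·mx: 0, 3.6, 5.76, 6.444, 12.6, 7.38, 4.536, 1.575 → Σ = 41.895
T = 41.895 / 14.235 = 2.943098… → 2.94

2.94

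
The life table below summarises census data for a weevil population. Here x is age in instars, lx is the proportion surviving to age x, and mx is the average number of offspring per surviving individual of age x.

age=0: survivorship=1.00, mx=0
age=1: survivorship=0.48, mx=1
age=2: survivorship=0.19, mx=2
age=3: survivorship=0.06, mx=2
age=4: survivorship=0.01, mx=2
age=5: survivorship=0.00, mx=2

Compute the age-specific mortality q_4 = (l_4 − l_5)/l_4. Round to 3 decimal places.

1.000

q_4 = (l_4 − l_5) / l_4 = (0.01 − 0) / 0.01
     = 0.01 / 0.01 = 1 → 1.000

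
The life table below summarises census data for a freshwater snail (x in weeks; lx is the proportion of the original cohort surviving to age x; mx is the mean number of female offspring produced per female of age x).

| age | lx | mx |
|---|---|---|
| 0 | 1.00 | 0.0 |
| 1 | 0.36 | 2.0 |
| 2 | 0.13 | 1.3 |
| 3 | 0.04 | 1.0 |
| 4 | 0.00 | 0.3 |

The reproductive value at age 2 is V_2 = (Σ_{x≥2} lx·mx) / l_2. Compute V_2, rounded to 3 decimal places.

lx·mx for x ≥ 2: 0.169, 0.04, 0 → sum = 0.209
V_2 = 0.209 / l_2 = 0.209 / 0.13 = 1.607692… → 1.608

1.608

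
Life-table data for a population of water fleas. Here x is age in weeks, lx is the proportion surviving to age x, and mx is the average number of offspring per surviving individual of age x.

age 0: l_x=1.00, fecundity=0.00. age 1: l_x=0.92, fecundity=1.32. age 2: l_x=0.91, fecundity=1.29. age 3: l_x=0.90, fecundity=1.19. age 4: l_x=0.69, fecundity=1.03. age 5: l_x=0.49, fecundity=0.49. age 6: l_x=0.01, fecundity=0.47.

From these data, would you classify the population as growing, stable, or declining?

growing

R0 = Σ lx·mx = 0 + 1.2144 + 1.1739 + 1.071 + 0.7107 + 0.2401 + 0.0047 = 4.4148
R0 > 1, so the population is growing.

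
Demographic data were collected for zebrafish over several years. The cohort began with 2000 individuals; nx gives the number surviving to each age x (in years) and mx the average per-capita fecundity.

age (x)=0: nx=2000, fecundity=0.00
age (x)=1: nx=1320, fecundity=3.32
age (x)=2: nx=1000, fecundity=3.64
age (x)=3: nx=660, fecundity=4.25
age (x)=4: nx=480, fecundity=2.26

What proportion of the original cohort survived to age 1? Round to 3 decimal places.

l_1 = n_1/n_0 = 1320/2000 = 0.66 → 0.660

0.660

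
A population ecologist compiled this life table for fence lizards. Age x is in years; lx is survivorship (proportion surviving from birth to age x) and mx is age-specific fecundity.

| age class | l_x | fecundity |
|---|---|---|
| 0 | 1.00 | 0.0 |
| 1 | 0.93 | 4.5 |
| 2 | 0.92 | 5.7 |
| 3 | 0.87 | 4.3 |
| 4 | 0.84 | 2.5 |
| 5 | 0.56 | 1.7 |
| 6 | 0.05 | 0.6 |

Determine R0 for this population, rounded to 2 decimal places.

16.25

lx·mx by age: 0, 4.185, 5.244, 3.741, 2.1, 0.952, 0.03
R0 = Σ lx·mx = 16.252 → 16.25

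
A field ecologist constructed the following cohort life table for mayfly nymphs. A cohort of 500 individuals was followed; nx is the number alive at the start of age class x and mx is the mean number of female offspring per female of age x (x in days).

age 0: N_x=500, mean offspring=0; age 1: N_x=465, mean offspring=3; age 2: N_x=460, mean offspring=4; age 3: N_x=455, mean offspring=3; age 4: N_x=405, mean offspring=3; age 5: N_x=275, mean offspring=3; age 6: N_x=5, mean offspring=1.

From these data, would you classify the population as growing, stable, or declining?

lx = nx/n0 = nx/500: 1, 0.93, 0.92, 0.91, 0.81, 0.55, 0.01
R0 = Σ lx·mx = 0 + 2.79 + 3.68 + 2.73 + 2.43 + 1.65 + 0.01 = 13.29
R0 > 1, so the population is growing.

growing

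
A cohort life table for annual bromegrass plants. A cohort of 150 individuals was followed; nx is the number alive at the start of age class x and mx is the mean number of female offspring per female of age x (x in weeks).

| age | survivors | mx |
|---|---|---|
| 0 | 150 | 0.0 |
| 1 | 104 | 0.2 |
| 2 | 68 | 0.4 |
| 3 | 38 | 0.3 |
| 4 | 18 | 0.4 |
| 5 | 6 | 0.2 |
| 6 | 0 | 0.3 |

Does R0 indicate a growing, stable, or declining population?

declining

lx = nx/n0 = nx/150: 1, 0.69333…, 0.45333…, 0.25333…, 0.12, 0.04, 0
R0 = Σ lx·mx = 0 + 0.138667… + 0.181333… + 0.076… + 0.048 + 0.008 + 0 = 0.452…
R0 < 1, so the population is declining.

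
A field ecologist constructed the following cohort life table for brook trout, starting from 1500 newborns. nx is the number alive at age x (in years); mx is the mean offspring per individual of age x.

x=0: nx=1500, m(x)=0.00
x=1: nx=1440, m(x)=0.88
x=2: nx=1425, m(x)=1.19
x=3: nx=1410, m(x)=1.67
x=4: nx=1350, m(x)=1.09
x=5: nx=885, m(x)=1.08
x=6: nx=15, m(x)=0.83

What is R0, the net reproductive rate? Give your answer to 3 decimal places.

5.172

lx = nx/n0 = nx/1500: 1, 0.96, 0.95, 0.94, 0.9, 0.59, 0.01
lx·mx by age: 0, 0.8448, 1.1305, 1.5698, 0.981, 0.6372, 0.0083
R0 = Σ lx·mx = 5.1716 → 5.172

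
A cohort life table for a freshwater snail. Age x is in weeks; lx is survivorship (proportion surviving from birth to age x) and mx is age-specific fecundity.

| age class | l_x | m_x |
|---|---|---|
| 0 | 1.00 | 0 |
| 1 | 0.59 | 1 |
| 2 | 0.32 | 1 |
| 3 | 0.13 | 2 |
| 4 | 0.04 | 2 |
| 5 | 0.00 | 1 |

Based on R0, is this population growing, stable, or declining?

growing

R0 = Σ lx·mx = 0 + 0.59 + 0.32 + 0.26 + 0.08 + 0 = 1.25
R0 > 1, so the population is growing.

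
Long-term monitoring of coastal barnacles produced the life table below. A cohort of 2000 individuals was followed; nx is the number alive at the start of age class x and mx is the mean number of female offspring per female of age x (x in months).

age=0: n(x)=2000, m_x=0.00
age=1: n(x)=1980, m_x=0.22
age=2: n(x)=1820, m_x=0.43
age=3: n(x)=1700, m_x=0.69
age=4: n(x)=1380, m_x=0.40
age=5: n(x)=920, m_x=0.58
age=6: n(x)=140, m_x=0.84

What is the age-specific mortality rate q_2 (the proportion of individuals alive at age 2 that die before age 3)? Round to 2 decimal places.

lx = nx/n0 = nx/2000: 1, 0.99, 0.91, 0.85, 0.69, 0.46, 0.07
q_2 = (l_2 − l_3) / l_2 = (0.91 − 0.85) / 0.91
     = 0.06 / 0.91 = 0.065934… → 0.07

0.07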